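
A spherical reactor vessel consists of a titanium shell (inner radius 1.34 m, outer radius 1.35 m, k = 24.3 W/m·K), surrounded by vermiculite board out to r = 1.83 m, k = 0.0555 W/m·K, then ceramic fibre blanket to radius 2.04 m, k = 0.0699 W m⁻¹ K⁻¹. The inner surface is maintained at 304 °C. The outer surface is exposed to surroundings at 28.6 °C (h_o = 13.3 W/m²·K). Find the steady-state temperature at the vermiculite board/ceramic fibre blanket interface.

T = 81.0 °C

Resistance network (inner→outer):
  R_titanium = (1/1.34 − 1/1.35)/(4πk) = 0.005528/(4π·24.3) = 1.810×10^-5 K/W
  R_vermiculite board = (1/1.35 − 1/1.83)/(4πk) = 0.1943/(4π·0.0555) = 0.2786 K/W
  R_ceramic fibre blanket = (1/1.83 − 1/2.04)/(4πk) = 0.05625/(4π·0.0699) = 0.06404 K/W
  R_conv,out = 1/(4πr²h) = 1/(4π·2.04²·13.3) = 0.001438 K/W
ΣR = 1.810×10^-5 + 0.2786 + 0.06404 + 0.001438 = 0.3441 K/W
Q = ΔT/ΣR = (304 °C − 28.6 °C)/0.3441 = 800.3 W
From the inner boundary to the vermiculite board/ceramic fibre blanket interface, ΣR_partial = 0.2786 K/W.
T_interface = T_in − Q·ΣR_partial = 304 °C − (800.3)(0.2786) = 81.0 °C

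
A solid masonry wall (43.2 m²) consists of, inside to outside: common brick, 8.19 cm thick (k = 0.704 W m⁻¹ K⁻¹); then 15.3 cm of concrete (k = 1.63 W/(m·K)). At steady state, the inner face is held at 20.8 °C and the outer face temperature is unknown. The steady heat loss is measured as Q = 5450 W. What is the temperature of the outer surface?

Series resistances:
  R_common brick = L/(kA) = 0.0819/(0.704·43.2) = 0.002693 K/W
  R_concrete = L/(kA) = 0.153/(1.63·43.2) = 0.002173 K/W
ΣR = 0.004866 K/W
ΔT = Q·ΣR = 5450 × 0.004866 = 26.52 K
Heat flows outward, so T_out = T_in − ΔT = 20.8 − 26.52 = -5.72 °C

T_out = -5.72 °C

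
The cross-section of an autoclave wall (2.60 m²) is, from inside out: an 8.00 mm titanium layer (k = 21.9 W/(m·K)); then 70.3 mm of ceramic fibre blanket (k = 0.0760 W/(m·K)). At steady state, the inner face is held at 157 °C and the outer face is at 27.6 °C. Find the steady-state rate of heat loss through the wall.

Q = 364 W

Resistance network (inner→outer):
  R_titanium = L/(kA) = 0.00800/(21.9·2.60) = 1.405×10^-4 K/W
  R_ceramic fibre blanket = L/(kA) = 0.0703/(0.0760·2.60) = 0.3558 K/W
ΣR = 1.405×10^-4 + 0.3558 = 0.3559 K/W
Q = ΔT/ΣR = (157 °C − 27.6 °C)/0.3559 = 364 W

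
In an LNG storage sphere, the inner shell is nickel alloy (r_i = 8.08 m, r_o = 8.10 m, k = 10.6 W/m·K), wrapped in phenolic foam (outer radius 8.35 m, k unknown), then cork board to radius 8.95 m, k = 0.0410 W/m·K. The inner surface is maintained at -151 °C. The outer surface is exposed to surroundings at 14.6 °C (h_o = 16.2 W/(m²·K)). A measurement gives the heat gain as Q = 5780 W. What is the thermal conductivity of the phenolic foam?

k = 0.0226 W/m·K

ΣR = ΔT/Q = |-151 − 14.6|/5780 = 0.02865 K/W
Known resistances:
  R_nickel alloy = (1/8.08 − 1/8.10)/(4πk) = 3.056×10^-4/(4π·10.6) = 2.294×10^-6 K/W
  R_cork board = (1/8.35 − 1/8.95)/(4πk) = 0.008029/(4π·0.0410) = 0.01558 K/W
  R_conv,out = 1/(4πr²h) = 1/(4π·8.95²·16.2) = 6.132×10^-5 K/W
R_phenolic foam = ΣR − ΣR_known = 0.02865 − 0.01564 = 0.01301 K/W
(1/r₁−1/r₂)/(4πk) = 0.01301 ⇒ k = 0.003696/(4π·0.01301) = 0.0226 W/m·K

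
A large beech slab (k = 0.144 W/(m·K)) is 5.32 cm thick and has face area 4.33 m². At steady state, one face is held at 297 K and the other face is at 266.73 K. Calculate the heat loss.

Q = kA·ΔT/L = 0.144 × 4.33 × |297 K − 266.73 K| / 0.0532 = 355 W

Q = 355 W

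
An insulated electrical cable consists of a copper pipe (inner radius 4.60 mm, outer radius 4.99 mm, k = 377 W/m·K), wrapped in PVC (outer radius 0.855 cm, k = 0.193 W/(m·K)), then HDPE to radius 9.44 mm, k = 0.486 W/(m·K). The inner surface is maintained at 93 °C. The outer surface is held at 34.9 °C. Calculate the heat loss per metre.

Q' = 122 W/m

Series thermal resistances, inner to outer:
  R'_copper = ln(0.00499/0.00460)/(2πk) = 0.08138/(2π·377) = 3.436×10^-5 m·K/W
  R'_PVC = ln(0.00855/0.00499)/(2πk) = 0.5385/(2π·0.193) = 0.4441 m·K/W
  R'_HDPE = ln(0.00944/0.00855)/(2πk) = 0.09902/(2π·0.486) = 0.03243 m·K/W
ΣR = 3.436×10^-5 + 0.4441 + 0.03243 = 0.4766 m·K/W
Q' = ΔT/ΣR = (93 °C − 34.9 °C)/0.4766 = 122 W/m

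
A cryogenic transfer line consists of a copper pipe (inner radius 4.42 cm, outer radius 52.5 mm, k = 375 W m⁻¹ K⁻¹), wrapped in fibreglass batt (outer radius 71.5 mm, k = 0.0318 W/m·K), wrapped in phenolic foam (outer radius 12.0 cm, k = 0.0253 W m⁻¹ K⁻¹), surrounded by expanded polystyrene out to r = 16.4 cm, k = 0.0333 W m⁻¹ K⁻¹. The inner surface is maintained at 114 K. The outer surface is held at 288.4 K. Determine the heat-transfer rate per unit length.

Resistance network (inner→outer):
  R'_copper = ln(0.0525/0.0442)/(2πk) = 0.1721/(2π·375) = 7.304×10^-5 m·K/W
  R'_fibreglass batt = ln(0.0715/0.0525)/(2πk) = 0.3089/(2π·0.0318) = 1.546 m·K/W
  R'_phenolic foam = ln(0.120/0.0715)/(2πk) = 0.5178/(2π·0.0253) = 3.257 m·K/W
  R'_expanded polystyrene = ln(0.164/0.120)/(2πk) = 0.3124/(2π·0.0333) = 1.493 m·K/W
ΣR = 7.304×10^-5 + 1.546 + 3.257 + 1.493 = 6.296 m·K/W
Q' = ΔT/ΣR = (114 K − 288.4 K)/6.296 = -27.7 W/m
(Negative Q' ⇒ heat flows inward; heat gain = 27.7 W/m.)

Q' = 27.7 W/m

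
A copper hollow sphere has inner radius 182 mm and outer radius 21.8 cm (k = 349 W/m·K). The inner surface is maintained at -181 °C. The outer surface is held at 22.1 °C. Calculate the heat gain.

Q = 9.82×10^5 W

Q = 4πk·ΔT/(1/r₁ − 1/r₂) = 4π × 349 × 203.1 / (1/0.182 − 1/0.218) = 9.82×10^5 W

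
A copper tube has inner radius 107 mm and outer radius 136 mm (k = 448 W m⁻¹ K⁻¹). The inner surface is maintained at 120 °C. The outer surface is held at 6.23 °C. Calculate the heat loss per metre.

Q' = 2πk·ΔT/ln(r₂/r₁) = 2π × 448 × 113.77 / ln(0.136/0.107) = 1.34×10^6 W/m

Q' = 1340 kW/m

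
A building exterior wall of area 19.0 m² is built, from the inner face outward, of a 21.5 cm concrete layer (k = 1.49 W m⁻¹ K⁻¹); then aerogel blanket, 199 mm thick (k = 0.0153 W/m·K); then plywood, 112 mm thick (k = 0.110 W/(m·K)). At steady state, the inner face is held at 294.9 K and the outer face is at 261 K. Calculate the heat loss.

Q = 45.5 W

Series thermal resistances, inner to outer:
  R_concrete = L/(kA) = 0.215/(1.49·19.0) = 0.007594 K/W
  R_aerogel blanket = L/(kA) = 0.199/(0.0153·19.0) = 0.6846 K/W
  R_plywood = L/(kA) = 0.112/(0.110·19.0) = 0.05359 K/W
ΣR = 0.007594 + 0.6846 + 0.05359 = 0.7458 K/W
Q = ΔT/ΣR = (294.9 K − 261 K)/0.7458 = 45.5 W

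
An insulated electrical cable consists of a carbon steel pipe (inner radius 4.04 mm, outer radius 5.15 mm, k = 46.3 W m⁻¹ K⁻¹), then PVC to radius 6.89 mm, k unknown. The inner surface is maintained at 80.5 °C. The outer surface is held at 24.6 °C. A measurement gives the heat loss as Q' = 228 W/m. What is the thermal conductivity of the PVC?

k = 0.190 W/m·K

ΣR = ΔT/Q' = |80.5 − 24.6|/228 = 0.2452 m·K/W
Known resistances:
  R'_carbon steel = ln(0.00515/0.00404)/(2πk) = 0.2428/(2π·46.3) = 8.345×10^-4 m·K/W
R_PVC = ΣR − ΣR_known = 0.2452 − 8.345×10^-4 = 0.2444 m·K/W
ln(r₂/r₁)/(2πk) = 0.2444 ⇒ k = 0.2911/(2π·0.2444) = 0.190 W/m·K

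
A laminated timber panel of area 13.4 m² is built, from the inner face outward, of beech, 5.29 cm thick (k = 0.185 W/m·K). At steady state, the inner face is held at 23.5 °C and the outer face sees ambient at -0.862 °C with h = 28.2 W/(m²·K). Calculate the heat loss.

Q = 1020 W

Series thermal resistances, inner to outer:
  R_beech = L/(kA) = 0.0529/(0.185·13.4) = 0.02134 K/W
  R_conv,out = 1/(hA) = 1/(28.2·13.4) = 0.002646 K/W
ΣR = 0.02134 + 0.002646 = 0.02399 K/W
Q = ΔT/ΣR = (23.5 °C − -0.862 °C)/0.02399 = 1020 W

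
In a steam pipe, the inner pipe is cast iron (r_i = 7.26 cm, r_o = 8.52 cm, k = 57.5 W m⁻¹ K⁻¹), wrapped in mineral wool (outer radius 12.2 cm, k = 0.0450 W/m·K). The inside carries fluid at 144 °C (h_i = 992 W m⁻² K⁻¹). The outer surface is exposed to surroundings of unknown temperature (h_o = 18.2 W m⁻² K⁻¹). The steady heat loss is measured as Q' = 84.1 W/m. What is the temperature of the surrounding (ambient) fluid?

Series resistances:
  R'_conv,in = 1/(2πr h) = 1/(2π·0.0726·992) = 0.002210 m·K/W
  R'_cast iron = ln(0.0852/0.0726)/(2πk) = 0.1600/(2π·57.5) = 4.430×10^-4 m·K/W
  R'_mineral wool = ln(0.122/0.0852)/(2πk) = 0.3590/(2π·0.0450) = 1.270 m·K/W
  R'_conv,out = 1/(2πr h) = 1/(2π·0.122·18.2) = 0.07168 m·K/W
ΣR = 1.344 m·K/W
ΔT = Q'·ΣR = 84.1 × 1.344 = 113.0 K
Heat flows outward, so T_out = T_in − ΔT = 144 − 113.0 = 31.0 °C

T_out = 31.0 °C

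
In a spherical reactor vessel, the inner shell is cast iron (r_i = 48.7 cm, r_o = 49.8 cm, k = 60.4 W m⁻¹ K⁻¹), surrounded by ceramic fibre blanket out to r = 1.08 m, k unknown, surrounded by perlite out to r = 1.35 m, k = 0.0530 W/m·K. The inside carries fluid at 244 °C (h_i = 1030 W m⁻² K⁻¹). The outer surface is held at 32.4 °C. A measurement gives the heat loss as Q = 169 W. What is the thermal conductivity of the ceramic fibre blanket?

k = 0.0884 W/m·K

ΣR = ΔT/Q = |244 − 32.4|/169 = 1.252 K/W
Known resistances:
  R_conv,in = 1/(4πr²h) = 1/(4π·0.487²·1030) = 3.258×10^-4 K/W
  R_cast iron = (1/0.487 − 1/0.498)/(4πk) = 0.04536/(4π·60.4) = 5.976×10^-5 K/W
  R_perlite = (1/1.08 − 1/1.35)/(4πk) = 0.1852/(4π·0.0530) = 0.2780 K/W
R_ceramic fibre blanket = ΣR − ΣR_known = 1.252 − 0.2784 = 0.9736 K/W
(1/r₁−1/r₂)/(4πk) = 0.9736 ⇒ k = 1.082/(4π·0.9736) = 0.0884 W/m·K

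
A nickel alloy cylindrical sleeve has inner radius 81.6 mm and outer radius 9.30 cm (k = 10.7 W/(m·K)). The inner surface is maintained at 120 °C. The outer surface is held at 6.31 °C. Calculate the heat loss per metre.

Q' = 58.4 kW/m

Q' = 2πk·ΔT/ln(r₂/r₁) = 2π × 10.7 × 113.69 / ln(0.0930/0.0816) = 58400 W/m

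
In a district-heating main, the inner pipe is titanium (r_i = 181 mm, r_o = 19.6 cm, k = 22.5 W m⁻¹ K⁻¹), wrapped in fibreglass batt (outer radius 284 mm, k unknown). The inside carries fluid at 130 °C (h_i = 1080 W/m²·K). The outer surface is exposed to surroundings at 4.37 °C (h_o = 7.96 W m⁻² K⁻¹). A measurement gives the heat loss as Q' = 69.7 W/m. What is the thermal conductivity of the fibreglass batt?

ΣR = ΔT/Q' = |130 − 4.37|/69.7 = 1.802 m·K/W
Known resistances:
  R'_conv,in = 1/(2πr h) = 1/(2π·0.181·1080) = 8.142×10^-4 m·K/W
  R'_titanium = ln(0.196/0.181)/(2πk) = 0.07962/(2π·22.5) = 5.632×10^-4 m·K/W
  R'_conv,out = 1/(2πr h) = 1/(2π·0.284·7.96) = 0.07040 m·K/W
R_fibreglass batt = ΣR − ΣR_known = 1.802 − 0.07178 = 1.730 m·K/W
ln(r₂/r₁)/(2πk) = 1.730 ⇒ k = 0.3709/(2π·1.730) = 0.0341 W/m·K

k = 0.0341 W/m·K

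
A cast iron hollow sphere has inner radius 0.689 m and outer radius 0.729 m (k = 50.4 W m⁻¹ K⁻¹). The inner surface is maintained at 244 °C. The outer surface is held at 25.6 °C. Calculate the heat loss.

Q = 1740 kW

Q = 4πk·ΔT/(1/r₁ − 1/r₂) = 4π × 50.4 × 218.4 / (1/0.689 − 1/0.729) = 1.74×10^6 W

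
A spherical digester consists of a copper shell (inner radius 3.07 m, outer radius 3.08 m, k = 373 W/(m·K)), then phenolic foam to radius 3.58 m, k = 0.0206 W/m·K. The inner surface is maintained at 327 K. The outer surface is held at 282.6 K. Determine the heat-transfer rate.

Treat each layer as a resistance in series:
  R_copper = (1/3.07 − 1/3.08)/(4πk) = 0.001058/(4π·373) = 2.256×10^-7 K/W
  R_phenolic foam = (1/3.08 − 1/3.58)/(4πk) = 0.04535/(4π·0.0206) = 0.1752 K/W
ΣR = 2.256×10^-7 + 0.1752 = 0.1752 K/W
Q = ΔT/ΣR = (327 K − 282.6 K)/0.1752 = 253 W

Q = 253 W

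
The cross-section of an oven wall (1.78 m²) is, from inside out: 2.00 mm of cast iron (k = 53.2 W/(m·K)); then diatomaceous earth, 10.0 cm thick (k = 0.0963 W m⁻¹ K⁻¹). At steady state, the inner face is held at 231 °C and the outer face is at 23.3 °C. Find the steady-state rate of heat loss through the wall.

Series thermal resistances, inner to outer:
  R_cast iron = L/(kA) = 0.00200/(53.2·1.78) = 2.112×10^-5 K/W
  R_diatomaceous earth = L/(kA) = 0.100/(0.0963·1.78) = 0.5834 K/W
ΣR = 2.112×10^-5 + 0.5834 = 0.5834 K/W
Q = ΔT/ΣR = (231 °C − 23.3 °C)/0.5834 = 356 W

Q = 356 W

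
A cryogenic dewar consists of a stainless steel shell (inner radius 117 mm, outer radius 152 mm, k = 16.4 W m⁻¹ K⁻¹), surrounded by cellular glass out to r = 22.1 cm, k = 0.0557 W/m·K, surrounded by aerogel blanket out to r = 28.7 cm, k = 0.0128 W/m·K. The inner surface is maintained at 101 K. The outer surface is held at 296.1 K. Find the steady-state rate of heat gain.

Resistance network (inner→outer):
  R_stainless steel = (1/0.117 − 1/0.152)/(4πk) = 1.968/(4π·16.4) = 0.009550 K/W
  R_cellular glass = (1/0.152 − 1/0.221)/(4πk) = 2.054/(4π·0.0557) = 2.935 K/W
  R_aerogel blanket = (1/0.221 − 1/0.287)/(4πk) = 1.041/(4π·0.0128) = 6.469 K/W
ΣR = 0.009550 + 2.935 + 6.469 = 9.414 K/W
Q = ΔT/ΣR = (101 K − 296.1 K)/9.414 = -20.7 W
(Negative Q ⇒ heat flows inward; heat gain = 20.7 W.)

Q = 20.7 W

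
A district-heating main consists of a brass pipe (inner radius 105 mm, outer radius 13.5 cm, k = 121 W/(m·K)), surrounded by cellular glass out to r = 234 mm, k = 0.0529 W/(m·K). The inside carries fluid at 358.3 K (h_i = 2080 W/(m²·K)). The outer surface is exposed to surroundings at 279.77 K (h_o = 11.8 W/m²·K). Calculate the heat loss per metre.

Q' = 45.8 W/m

Treat each layer as a resistance in series:
  R'_conv,in = 1/(2πr h) = 1/(2π·0.105·2080) = 7.287×10^-4 m·K/W
  R'_brass = ln(0.135/0.105)/(2πk) = 0.2513/(2π·121) = 3.306×10^-4 m·K/W
  R'_cellular glass = ln(0.234/0.135)/(2πk) = 0.5500/(2π·0.0529) = 1.655 m·K/W
  R'_conv,out = 1/(2πr h) = 1/(2π·0.234·11.8) = 0.05764 m·K/W
ΣR = 7.287×10^-4 + 3.306×10^-4 + 1.655 + 0.05764 = 1.714 m·K/W
Q' = ΔT/ΣR = (358.3 K − 279.77 K)/1.714 = 45.8 W/m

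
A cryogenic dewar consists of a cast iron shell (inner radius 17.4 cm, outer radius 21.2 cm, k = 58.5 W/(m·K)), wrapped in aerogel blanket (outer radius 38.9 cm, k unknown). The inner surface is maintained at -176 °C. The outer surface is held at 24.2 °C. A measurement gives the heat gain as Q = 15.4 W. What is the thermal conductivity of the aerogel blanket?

k = 0.0131 W/m·K

ΣR = ΔT/Q = |-176 − 24.2|/15.4 = 13.00 K/W
Known resistances:
  R_cast iron = (1/0.174 − 1/0.212)/(4πk) = 1.030/(4π·58.5) = 0.001401 K/W
R_aerogel blanket = ΣR − ΣR_known = 13.00 − 0.001401 = 13.00 K/W
(1/r₁−1/r₂)/(4πk) = 13.00 ⇒ k = 2.146/(4π·13.00) = 0.0131 W/m·K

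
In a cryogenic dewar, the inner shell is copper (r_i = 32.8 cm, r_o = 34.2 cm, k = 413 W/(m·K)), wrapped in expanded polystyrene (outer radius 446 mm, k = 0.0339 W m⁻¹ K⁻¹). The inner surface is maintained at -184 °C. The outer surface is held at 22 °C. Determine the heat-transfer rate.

Q = 129 W

Series thermal resistances, inner to outer:
  R_copper = (1/0.328 − 1/0.342)/(4πk) = 0.1248/(4π·413) = 2.405×10^-5 K/W
  R_expanded polystyrene = (1/0.342 − 1/0.446)/(4πk) = 0.6818/(4π·0.0339) = 1.601 K/W
ΣR = 2.405×10^-5 + 1.601 = 1.601 K/W
Q = ΔT/ΣR = (-184 °C − 22 °C)/1.601 = -129 W
(Negative Q ⇒ heat flows inward; heat gain = 129 W.)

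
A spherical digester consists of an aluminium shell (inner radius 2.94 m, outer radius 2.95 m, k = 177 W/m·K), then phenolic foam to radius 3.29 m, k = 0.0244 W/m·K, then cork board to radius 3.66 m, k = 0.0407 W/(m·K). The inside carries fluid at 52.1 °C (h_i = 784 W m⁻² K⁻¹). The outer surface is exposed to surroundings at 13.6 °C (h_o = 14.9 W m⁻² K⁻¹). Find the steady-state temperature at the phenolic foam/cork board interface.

T = 26.9 °C

Treat each layer as a resistance in series:
  R_conv,in = 1/(4πr²h) = 1/(4π·2.94²·784) = 1.174×10^-5 K/W
  R_aluminium = (1/2.94 − 1/2.95)/(4πk) = 0.001153/(4π·177) = 5.184×10^-7 K/W
  R_phenolic foam = (1/2.95 − 1/3.29)/(4πk) = 0.03503/(4π·0.0244) = 0.1143 K/W
  R_cork board = (1/3.29 − 1/3.66)/(4πk) = 0.03073/(4π·0.0407) = 0.06008 K/W
  R_conv,out = 1/(4πr²h) = 1/(4π·3.66²·14.9) = 3.987×10^-4 K/W
ΣR = 1.174×10^-5 + 5.184×10^-7 + 0.1143 + 0.06008 + 3.987×10^-4 = 0.1748 K/W
Q = ΔT/ΣR = (52.1 °C − 13.6 °C)/0.1748 = 220.3 W
From the inner boundary to the phenolic foam/cork board interface, ΣR_partial = 0.1143 K/W.
T_interface = T_in − Q·ΣR_partial = 52.1 °C − (220.3)(0.1143) = 26.9 °C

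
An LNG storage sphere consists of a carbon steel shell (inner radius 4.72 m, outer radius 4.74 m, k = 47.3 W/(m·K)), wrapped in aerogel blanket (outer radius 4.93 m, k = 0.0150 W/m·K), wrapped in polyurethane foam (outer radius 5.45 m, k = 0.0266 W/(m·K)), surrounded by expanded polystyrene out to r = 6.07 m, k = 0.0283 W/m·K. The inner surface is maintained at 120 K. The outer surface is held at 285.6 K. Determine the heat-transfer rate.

Treat each layer as a resistance in series:
  R_carbon steel = (1/4.72 − 1/4.74)/(4πk) = 8.939×10^-4/(4π·47.3) = 1.504×10^-6 K/W
  R_aerogel blanket = (1/4.74 − 1/4.93)/(4πk) = 0.008131/(4π·0.0150) = 0.04313 K/W
  R_polyurethane foam = (1/4.93 − 1/5.45)/(4πk) = 0.01935/(4π·0.0266) = 0.05790 K/W
  R_expanded polystyrene = (1/5.45 − 1/6.07)/(4πk) = 0.01874/(4π·0.0283) = 0.05270 K/W
ΣR = 1.504×10^-6 + 0.04313 + 0.05790 + 0.05270 = 0.1537 K/W
Q = ΔT/ΣR = (120 K − 285.6 K)/0.1537 = -1080 W
(Negative Q ⇒ heat flows inward; heat gain = 1080 W.)

Q = 1080 W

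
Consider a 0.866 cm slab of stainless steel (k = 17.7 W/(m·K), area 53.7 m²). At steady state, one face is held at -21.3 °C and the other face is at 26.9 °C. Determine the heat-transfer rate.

Q = 5290 kW

Q = kA·ΔT/L = 17.7 × 53.7 × |-21.3 °C − 26.9 °C| / 0.00866 = 5.29×10^6 W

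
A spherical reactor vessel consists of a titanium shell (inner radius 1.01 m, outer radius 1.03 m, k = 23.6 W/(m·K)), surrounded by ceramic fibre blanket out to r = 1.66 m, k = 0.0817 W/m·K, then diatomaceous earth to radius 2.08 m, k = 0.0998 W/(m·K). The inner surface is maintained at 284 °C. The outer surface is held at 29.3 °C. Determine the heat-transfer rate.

Q = 559 W

Resistance network (inner→outer):
  R_titanium = (1/1.01 − 1/1.03)/(4πk) = 0.01923/(4π·23.6) = 6.483×10^-5 K/W
  R_ceramic fibre blanket = (1/1.03 − 1/1.66)/(4πk) = 0.3685/(4π·0.0817) = 0.3589 K/W
  R_diatomaceous earth = (1/1.66 − 1/2.08)/(4πk) = 0.1216/(4π·0.0998) = 0.09699 K/W
ΣR = 6.483×10^-5 + 0.3589 + 0.09699 = 0.4560 K/W
Q = ΔT/ΣR = (284 °C − 29.3 °C)/0.4560 = 559 W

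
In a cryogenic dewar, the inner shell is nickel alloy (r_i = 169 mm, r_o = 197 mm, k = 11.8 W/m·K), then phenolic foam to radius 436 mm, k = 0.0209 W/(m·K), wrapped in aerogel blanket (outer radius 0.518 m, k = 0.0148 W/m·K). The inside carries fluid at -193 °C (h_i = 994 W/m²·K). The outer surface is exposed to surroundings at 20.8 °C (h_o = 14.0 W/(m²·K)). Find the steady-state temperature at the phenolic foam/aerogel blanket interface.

T = -12.7 °C

Resistance network (inner→outer):
  R_conv,in = 1/(4πr²h) = 1/(4π·0.169²·994) = 0.002803 K/W
  R_nickel alloy = (1/0.169 − 1/0.197)/(4πk) = 0.8410/(4π·11.8) = 0.005672 K/W
  R_phenolic foam = (1/0.197 − 1/0.436)/(4πk) = 2.783/(4π·0.0209) = 10.59 K/W
  R_aerogel blanket = (1/0.436 − 1/0.518)/(4πk) = 0.3631/(4π·0.0148) = 1.952 K/W
  R_conv,out = 1/(4πr²h) = 1/(4π·0.518²·14.0) = 0.02118 K/W
ΣR = 0.002803 + 0.005672 + 10.59 + 1.952 + 0.02118 = 12.57 K/W
Q = ΔT/ΣR = (-193 °C − 20.8 °C)/12.57 = -17.01 W
From the inner boundary to the phenolic foam/aerogel blanket interface, ΣR_partial = 10.60 K/W.
T_interface = T_in − Q·ΣR_partial = -193 °C − (-17.01)(10.60) = -12.7 °C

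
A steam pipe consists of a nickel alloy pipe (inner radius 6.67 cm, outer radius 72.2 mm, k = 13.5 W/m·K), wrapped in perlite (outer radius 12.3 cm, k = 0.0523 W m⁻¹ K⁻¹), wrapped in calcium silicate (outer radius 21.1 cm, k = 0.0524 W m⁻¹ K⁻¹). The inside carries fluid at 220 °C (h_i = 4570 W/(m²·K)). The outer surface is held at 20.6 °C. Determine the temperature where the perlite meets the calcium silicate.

T = 121 °C

Series thermal resistances, inner to outer:
  R'_conv,in = 1/(2πr h) = 1/(2π·0.0667·4570) = 5.221×10^-4 m·K/W
  R'_nickel alloy = ln(0.0722/0.0667)/(2πk) = 0.07924/(2π·13.5) = 9.341×10^-4 m·K/W
  R'_perlite = ln(0.123/0.0722)/(2πk) = 0.5327/(2π·0.0523) = 1.621 m·K/W
  R'_calcium silicate = ln(0.211/0.123)/(2πk) = 0.5397/(2π·0.0524) = 1.639 m·K/W
ΣR = 5.221×10^-4 + 9.341×10^-4 + 1.621 + 1.639 = 3.261 m·K/W
Q' = ΔT/ΣR = (220 °C − 20.6 °C)/3.261 = 61.15 W/m
From the inner boundary to the perlite/calcium silicate interface, ΣR_partial = 1.622 m·K/W.
T_interface = T_in − Q'·ΣR_partial = 220 °C − (61.15)(1.622) = 121 °C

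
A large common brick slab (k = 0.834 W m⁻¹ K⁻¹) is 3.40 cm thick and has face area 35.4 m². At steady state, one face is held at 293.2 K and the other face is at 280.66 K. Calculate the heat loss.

Q = kA·ΔT/L = 0.834 × 35.4 × |293.2 K − 280.66 K| / 0.0340 = 10900 W

Q = 10.9 kW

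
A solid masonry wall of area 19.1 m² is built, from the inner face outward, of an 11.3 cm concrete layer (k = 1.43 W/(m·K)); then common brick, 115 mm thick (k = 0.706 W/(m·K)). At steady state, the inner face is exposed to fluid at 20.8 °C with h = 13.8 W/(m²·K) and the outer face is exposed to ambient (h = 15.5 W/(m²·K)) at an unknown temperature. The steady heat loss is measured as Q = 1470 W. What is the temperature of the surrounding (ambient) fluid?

T_out = -8.36 °C

Sum the resistances:
  R_conv,in = 1/(hA) = 1/(13.8·19.1) = 0.003794 K/W
  R_concrete = L/(kA) = 0.113/(1.43·19.1) = 0.004137 K/W
  R_common brick = L/(kA) = 0.115/(0.706·19.1) = 0.008528 K/W
  R_conv,out = 1/(hA) = 1/(15.5·19.1) = 0.003378 K/W
ΣR = 0.01984 K/W
ΔT = Q·ΣR = 1470 × 0.01984 = 29.16 K
Heat flows outward, so T_out = T_in − ΔT = 20.8 − 29.16 = -8.36 °C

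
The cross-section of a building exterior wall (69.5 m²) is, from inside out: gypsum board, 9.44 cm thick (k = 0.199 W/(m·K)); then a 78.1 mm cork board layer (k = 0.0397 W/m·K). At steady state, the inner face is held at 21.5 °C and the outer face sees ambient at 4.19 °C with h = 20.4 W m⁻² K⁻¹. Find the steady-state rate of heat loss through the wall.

Q = 483 W

Series thermal resistances, inner to outer:
  R_gypsum board = L/(kA) = 0.0944/(0.199·69.5) = 0.006825 K/W
  R_cork board = L/(kA) = 0.0781/(0.0397·69.5) = 0.02831 K/W
  R_conv,out = 1/(hA) = 1/(20.4·69.5) = 7.053×10^-4 K/W
ΣR = 0.006825 + 0.02831 + 7.053×10^-4 = 0.03584 K/W
Q = ΔT/ΣR = (21.5 °C − 4.19 °C)/0.03584 = 483 W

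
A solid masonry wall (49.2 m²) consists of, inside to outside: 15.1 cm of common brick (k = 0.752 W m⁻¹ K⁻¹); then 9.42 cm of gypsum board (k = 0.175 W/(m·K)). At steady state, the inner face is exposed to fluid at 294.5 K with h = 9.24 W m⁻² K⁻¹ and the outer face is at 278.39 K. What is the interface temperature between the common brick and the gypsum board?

Treat each layer as a resistance in series:
  R_conv,in = 1/(hA) = 1/(9.24·49.2) = 0.002200 K/W
  R_common brick = L/(kA) = 0.151/(0.752·49.2) = 0.004081 K/W
  R_gypsum board = L/(kA) = 0.0942/(0.175·49.2) = 0.01094 K/W
ΣR = 0.002200 + 0.004081 + 0.01094 = 0.01722 K/W
Q = ΔT/ΣR = (294.5 K − 278.39 K)/0.01722 = 935.5 W
From the inner boundary to the common brick/gypsum board interface, ΣR_partial = 0.006281 K/W.
T_interface = T_in − Q·ΣR_partial = 294.5 K − (935.5)(0.006281) = 288.6 K

T = 288.6 K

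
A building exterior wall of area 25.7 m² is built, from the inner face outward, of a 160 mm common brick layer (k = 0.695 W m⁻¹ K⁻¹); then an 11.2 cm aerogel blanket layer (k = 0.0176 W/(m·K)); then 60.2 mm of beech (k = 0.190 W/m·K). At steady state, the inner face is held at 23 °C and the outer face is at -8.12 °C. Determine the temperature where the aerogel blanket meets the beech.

Resistance network (inner→outer):
  R_common brick = L/(kA) = 0.160/(0.695·25.7) = 0.008958 K/W
  R_aerogel blanket = L/(kA) = 0.112/(0.0176·25.7) = 0.2476 K/W
  R_beech = L/(kA) = 0.0602/(0.190·25.7) = 0.01233 K/W
ΣR = 0.008958 + 0.2476 + 0.01233 = 0.2689 K/W
Q = ΔT/ΣR = (23 °C − -8.12 °C)/0.2689 = 115.7 W
From the inner boundary to the aerogel blanket/beech interface, ΣR_partial = 0.2566 K/W.
T_interface = T_in − Q·ΣR_partial = 23 °C − (115.7)(0.2566) = -6.69 °C

T = -6.69 °C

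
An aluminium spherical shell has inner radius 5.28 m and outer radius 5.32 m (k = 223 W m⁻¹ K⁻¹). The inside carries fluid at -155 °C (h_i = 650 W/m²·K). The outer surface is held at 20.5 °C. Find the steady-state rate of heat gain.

Q = 35800 kW

Resistance network (inner→outer):
  R_conv,in = 1/(4πr²h) = 1/(4π·5.28²·650) = 4.391×10^-6 K/W
  R_aluminium = (1/5.28 − 1/5.32)/(4πk) = 0.001424/(4π·223) = 5.082×10^-7 K/W
ΣR = 4.391×10^-6 + 5.082×10^-7 = 4.899×10^-6 K/W
Q = ΔT/ΣR = (-155 °C − 20.5 °C)/4.899×10^-6 = -3.58×10^7 W
(Negative Q ⇒ heat flows inward; heat gain = 3.58×10^7 W.)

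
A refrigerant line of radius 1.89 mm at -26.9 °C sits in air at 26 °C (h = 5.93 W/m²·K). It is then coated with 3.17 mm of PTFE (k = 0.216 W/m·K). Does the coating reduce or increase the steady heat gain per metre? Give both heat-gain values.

increases: 3.73 → 8.77 W/m

Critical radius for a cylinder: r_cr = k/h = 0.0364 m = 3.64 cm.
Outer radius after coating: r₂ = 0.00189 + 0.00317 = 0.00506 m.
Since r₁ < r_cr and r₂ ≤ r_cr, the coating moves toward the maximum at r_cr — heat gain rises.
Bare: R = 1/(2πr₁h) = 14.20 m·K/W; Q = 52.9/14.20 = 3.73 W/m.
Coated: R = R_cond + R_conv = 6.030 m·K/W; Q = 52.9/6.030 = 8.77 W/m.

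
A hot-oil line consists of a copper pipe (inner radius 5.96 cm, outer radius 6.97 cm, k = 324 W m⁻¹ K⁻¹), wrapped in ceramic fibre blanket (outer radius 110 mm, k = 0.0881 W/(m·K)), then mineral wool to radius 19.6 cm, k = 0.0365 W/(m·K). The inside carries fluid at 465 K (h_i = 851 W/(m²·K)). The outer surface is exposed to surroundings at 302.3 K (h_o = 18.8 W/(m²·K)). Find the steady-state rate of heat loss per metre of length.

Treat each layer as a resistance in series:
  R'_conv,in = 1/(2πr h) = 1/(2π·0.0596·851) = 0.003138 m·K/W
  R'_copper = ln(0.0697/0.0596)/(2πk) = 0.1565/(2π·324) = 7.690×10^-5 m·K/W
  R'_ceramic fibre blanket = ln(0.110/0.0697)/(2πk) = 0.4563/(2π·0.0881) = 0.8243 m·K/W
  R'_mineral wool = ln(0.196/0.110)/(2πk) = 0.5776/(2π·0.0365) = 2.519 m·K/W
  R'_conv,out = 1/(2πr h) = 1/(2π·0.196·18.8) = 0.04319 m·K/W
ΣR = 0.003138 + 7.690×10^-5 + 0.8243 + 2.519 + 0.04319 = 3.390 m·K/W
Q' = ΔT/ΣR = (465 K − 302.3 K)/3.390 = 48.0 W/m

Q' = 48.0 W/m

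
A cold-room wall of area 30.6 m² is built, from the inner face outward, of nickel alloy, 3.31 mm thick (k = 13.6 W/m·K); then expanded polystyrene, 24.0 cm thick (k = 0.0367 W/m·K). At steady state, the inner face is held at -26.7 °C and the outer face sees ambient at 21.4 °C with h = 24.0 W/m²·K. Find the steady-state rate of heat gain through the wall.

Q = 224 W

Resistance network (inner→outer):
  R_nickel alloy = L/(kA) = 0.00331/(13.6·30.6) = 7.954×10^-6 K/W
  R_expanded polystyrene = L/(kA) = 0.240/(0.0367·30.6) = 0.2137 K/W
  R_conv,out = 1/(hA) = 1/(24.0·30.6) = 0.001362 K/W
ΣR = 7.954×10^-6 + 0.2137 + 0.001362 = 0.2151 K/W
Q = ΔT/ΣR = (-26.7 °C − 21.4 °C)/0.2151 = -224 W
(Negative Q ⇒ heat flows inward; heat gain = 224 W.)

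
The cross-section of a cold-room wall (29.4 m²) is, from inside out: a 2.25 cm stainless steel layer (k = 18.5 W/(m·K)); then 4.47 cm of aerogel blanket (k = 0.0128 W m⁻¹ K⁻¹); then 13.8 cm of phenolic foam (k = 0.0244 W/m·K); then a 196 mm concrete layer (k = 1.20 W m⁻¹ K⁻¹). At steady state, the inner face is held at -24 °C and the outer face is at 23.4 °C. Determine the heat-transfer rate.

Q = 150 W

Treat each layer as a resistance in series:
  R_stainless steel = L/(kA) = 0.0225/(18.5·29.4) = 4.137×10^-5 K/W
  R_aerogel blanket = L/(kA) = 0.0447/(0.0128·29.4) = 0.1188 K/W
  R_phenolic foam = L/(kA) = 0.138/(0.0244·29.4) = 0.1924 K/W
  R_concrete = L/(kA) = 0.196/(1.20·29.4) = 0.005556 K/W
ΣR = 4.137×10^-5 + 0.1188 + 0.1924 + 0.005556 = 0.3168 K/W
Q = ΔT/ΣR = (-24 °C − 23.4 °C)/0.3168 = -150 W
(Negative Q ⇒ heat flows inward; heat gain = 150 W.)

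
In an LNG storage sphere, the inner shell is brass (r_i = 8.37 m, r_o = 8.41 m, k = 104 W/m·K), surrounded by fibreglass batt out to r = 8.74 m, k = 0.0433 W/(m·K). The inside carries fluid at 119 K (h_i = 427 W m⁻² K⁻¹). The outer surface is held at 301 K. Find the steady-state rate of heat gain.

Q = 22000 W

Series thermal resistances, inner to outer:
  R_conv,in = 1/(4πr²h) = 1/(4π·8.37²·427) = 2.660×10^-6 K/W
  R_brass = (1/8.37 − 1/8.41)/(4πk) = 5.682×10^-4/(4π·104) = 4.348×10^-7 K/W
  R_fibreglass batt = (1/8.41 − 1/8.74)/(4πk) = 0.004490/(4π·0.0433) = 0.008251 K/W
ΣR = 2.660×10^-6 + 4.348×10^-7 + 0.008251 = 0.008254 K/W
Q = ΔT/ΣR = (119 K − 301 K)/0.008254 = -22000 W
(Negative Q ⇒ heat flows inward; heat gain = 22000 W.)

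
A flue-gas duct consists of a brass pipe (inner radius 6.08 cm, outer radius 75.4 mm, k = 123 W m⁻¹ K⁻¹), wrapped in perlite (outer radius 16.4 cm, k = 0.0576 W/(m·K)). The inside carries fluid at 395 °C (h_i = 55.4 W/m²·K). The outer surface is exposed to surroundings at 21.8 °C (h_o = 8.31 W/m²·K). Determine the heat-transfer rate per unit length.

Q' = 161 W/m

Resistance network (inner→outer):
  R'_conv,in = 1/(2πr h) = 1/(2π·0.0608·55.4) = 0.04725 m·K/W
  R'_brass = ln(0.0754/0.0608)/(2πk) = 0.2152/(2π·123) = 2.785×10^-4 m·K/W
  R'_perlite = ln(0.164/0.0754)/(2πk) = 0.7771/(2π·0.0576) = 2.147 m·K/W
  R'_conv,out = 1/(2πr h) = 1/(2π·0.164·8.31) = 0.1168 m·K/W
ΣR = 0.04725 + 2.785×10^-4 + 2.147 + 0.1168 = 2.311 m·K/W
Q' = ΔT/ΣR = (395 °C − 21.8 °C)/2.311 = 161 W/m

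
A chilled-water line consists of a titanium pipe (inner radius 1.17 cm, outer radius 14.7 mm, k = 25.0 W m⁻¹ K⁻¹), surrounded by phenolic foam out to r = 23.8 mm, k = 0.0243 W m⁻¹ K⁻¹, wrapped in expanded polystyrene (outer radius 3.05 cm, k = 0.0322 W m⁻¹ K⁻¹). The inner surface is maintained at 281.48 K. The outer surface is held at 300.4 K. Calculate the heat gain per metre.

Q' = 4.32 W/m

Resistance network (inner→outer):
  R'_titanium = ln(0.0147/0.0117)/(2πk) = 0.2283/(2π·25.0) = 0.001453 m·K/W
  R'_phenolic foam = ln(0.0238/0.0147)/(2πk) = 0.4818/(2π·0.0243) = 3.156 m·K/W
  R'_expanded polystyrene = ln(0.0305/0.0238)/(2πk) = 0.2480/(2π·0.0322) = 1.226 m·K/W
ΣR = 0.001453 + 3.156 + 1.226 = 4.383 m·K/W
Q' = ΔT/ΣR = (281.48 K − 300.4 K)/4.383 = -4.32 W/m
(Negative Q' ⇒ heat flows inward; heat gain = 4.32 W/m.)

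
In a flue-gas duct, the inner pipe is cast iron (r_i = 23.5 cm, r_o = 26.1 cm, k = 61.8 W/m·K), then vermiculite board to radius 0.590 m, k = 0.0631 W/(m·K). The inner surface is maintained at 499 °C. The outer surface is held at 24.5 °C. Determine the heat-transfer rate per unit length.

Resistance network (inner→outer):
  R'_cast iron = ln(0.261/0.235)/(2πk) = 0.1049/(2π·61.8) = 2.702×10^-4 m·K/W
  R'_vermiculite board = ln(0.590/0.261)/(2πk) = 0.8156/(2π·0.0631) = 2.057 m·K/W
ΣR = 2.702×10^-4 + 2.057 = 2.057 m·K/W
Q' = ΔT/ΣR = (499 °C − 24.5 °C)/2.057 = 231 W/m

Q' = 231 W/m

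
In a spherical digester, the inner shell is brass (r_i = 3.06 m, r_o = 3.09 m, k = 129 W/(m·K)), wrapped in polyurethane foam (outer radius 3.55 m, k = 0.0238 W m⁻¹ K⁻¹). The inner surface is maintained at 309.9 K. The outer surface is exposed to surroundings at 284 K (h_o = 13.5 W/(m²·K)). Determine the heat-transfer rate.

Q = 184 W

Resistance network (inner→outer):
  R_brass = (1/3.06 − 1/3.09)/(4πk) = 0.003173/(4π·129) = 1.957×10^-6 K/W
  R_polyurethane foam = (1/3.09 − 1/3.55)/(4πk) = 0.04193/(4π·0.0238) = 0.1402 K/W
  R_conv,out = 1/(4πr²h) = 1/(4π·3.55²·13.5) = 4.677×10^-4 K/W
ΣR = 1.957×10^-6 + 0.1402 + 4.677×10^-4 = 0.1407 K/W
Q = ΔT/ΣR = (309.9 K − 284 K)/0.1407 = 184 W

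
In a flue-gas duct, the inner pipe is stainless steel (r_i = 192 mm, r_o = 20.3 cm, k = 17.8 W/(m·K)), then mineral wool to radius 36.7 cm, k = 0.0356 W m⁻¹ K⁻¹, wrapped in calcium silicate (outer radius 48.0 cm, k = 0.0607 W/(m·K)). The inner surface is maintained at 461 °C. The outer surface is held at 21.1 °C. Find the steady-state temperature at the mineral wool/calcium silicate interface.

Resistance network (inner→outer):
  R'_stainless steel = ln(0.203/0.192)/(2πk) = 0.05571/(2π·17.8) = 4.981×10^-4 m·K/W
  R'_mineral wool = ln(0.367/0.203)/(2πk) = 0.5922/(2π·0.0356) = 2.647 m·K/W
  R'_calcium silicate = ln(0.480/0.367)/(2πk) = 0.2684/(2π·0.0607) = 0.7038 m·K/W
ΣR = 4.981×10^-4 + 2.647 + 0.7038 = 3.351 m·K/W
Q' = ΔT/ΣR = (461 °C − 21.1 °C)/3.351 = 131.3 W/m
From the inner boundary to the mineral wool/calcium silicate interface, ΣR_partial = 2.647 m·K/W.
T_interface = T_in − Q'·ΣR_partial = 461 °C − (131.3)(2.647) = 113 °C

T = 113 °C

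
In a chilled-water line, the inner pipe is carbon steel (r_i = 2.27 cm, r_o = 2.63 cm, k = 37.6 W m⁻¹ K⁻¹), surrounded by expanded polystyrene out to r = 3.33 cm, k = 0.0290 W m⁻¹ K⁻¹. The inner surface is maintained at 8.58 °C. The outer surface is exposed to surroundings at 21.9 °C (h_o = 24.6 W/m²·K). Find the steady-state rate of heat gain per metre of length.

Q' = 8.94 W/m

Treat each layer as a resistance in series:
  R'_carbon steel = ln(0.0263/0.0227)/(2πk) = 0.1472/(2π·37.6) = 6.231×10^-4 m·K/W
  R'_expanded polystyrene = ln(0.0333/0.0263)/(2πk) = 0.2360/(2π·0.0290) = 1.295 m·K/W
  R'_conv,out = 1/(2πr h) = 1/(2π·0.0333·24.6) = 0.1943 m·K/W
ΣR = 6.231×10^-4 + 1.295 + 0.1943 = 1.490 m·K/W
Q' = ΔT/ΣR = (8.58 °C − 21.9 °C)/1.490 = -8.94 W/m
(Negative Q' ⇒ heat flows inward; heat gain = 8.94 W/m.)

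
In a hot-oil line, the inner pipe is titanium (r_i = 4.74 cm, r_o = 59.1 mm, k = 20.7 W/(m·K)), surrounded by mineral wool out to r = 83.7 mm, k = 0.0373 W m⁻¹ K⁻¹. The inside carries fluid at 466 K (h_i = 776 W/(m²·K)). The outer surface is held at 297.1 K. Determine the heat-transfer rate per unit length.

Q' = 113 W/m

Resistance network (inner→outer):
  R'_conv,in = 1/(2πr h) = 1/(2π·0.0474·776) = 0.004327 m·K/W
  R'_titanium = ln(0.0591/0.0474)/(2πk) = 0.2206/(2π·20.7) = 0.001696 m·K/W
  R'_mineral wool = ln(0.0837/0.0591)/(2πk) = 0.3480/(2π·0.0373) = 1.485 m·K/W
ΣR = 0.004327 + 0.001696 + 1.485 = 1.491 m·K/W
Q' = ΔT/ΣR = (466 K − 297.1 K)/1.491 = 113 W/m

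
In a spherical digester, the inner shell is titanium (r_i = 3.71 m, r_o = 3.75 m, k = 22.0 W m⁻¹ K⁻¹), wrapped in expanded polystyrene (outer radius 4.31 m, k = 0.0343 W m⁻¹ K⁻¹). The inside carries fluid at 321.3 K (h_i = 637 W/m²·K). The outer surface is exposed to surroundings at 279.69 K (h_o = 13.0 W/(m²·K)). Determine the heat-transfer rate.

Series thermal resistances, inner to outer:
  R_conv,in = 1/(4πr²h) = 1/(4π·3.71²·637) = 9.076×10^-6 K/W
  R_titanium = (1/3.71 − 1/3.75)/(4πk) = 0.002875/(4π·22.0) = 1.040×10^-5 K/W
  R_expanded polystyrene = (1/3.75 − 1/4.31)/(4πk) = 0.03465/(4π·0.0343) = 0.08039 K/W
  R_conv,out = 1/(4πr²h) = 1/(4π·4.31²·13.0) = 3.295×10^-4 K/W
ΣR = 9.076×10^-6 + 1.040×10^-5 + 0.08039 + 3.295×10^-4 = 0.08074 K/W
Q = ΔT/ΣR = (321.3 K − 279.69 K)/0.08074 = 515 W

Q = 515 W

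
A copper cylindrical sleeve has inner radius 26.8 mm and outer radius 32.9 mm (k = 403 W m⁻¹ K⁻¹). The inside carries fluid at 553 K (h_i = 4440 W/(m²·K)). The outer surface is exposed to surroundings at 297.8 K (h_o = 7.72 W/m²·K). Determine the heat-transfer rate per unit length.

Series thermal resistances, inner to outer:
  R'_conv,in = 1/(2πr h) = 1/(2π·0.0268·4440) = 0.001338 m·K/W
  R'_copper = ln(0.0329/0.0268)/(2πk) = 0.2051/(2π·403) = 8.099×10^-5 m·K/W
  R'_conv,out = 1/(2πr h) = 1/(2π·0.0329·7.72) = 0.6266 m·K/W
ΣR = 0.001338 + 8.099×10^-5 + 0.6266 = 0.6280 m·K/W
Q' = ΔT/ΣR = (553 K − 297.8 K)/0.6280 = 406 W/m

Q' = 406 W/m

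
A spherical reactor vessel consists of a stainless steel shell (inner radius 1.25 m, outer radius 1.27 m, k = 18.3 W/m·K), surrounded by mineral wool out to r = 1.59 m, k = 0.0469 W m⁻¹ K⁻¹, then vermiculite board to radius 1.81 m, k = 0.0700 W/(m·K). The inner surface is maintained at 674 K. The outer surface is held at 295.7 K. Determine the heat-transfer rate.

Treat each layer as a resistance in series:
  R_stainless steel = (1/1.25 − 1/1.27)/(4πk) = 0.01260/(4π·18.3) = 5.478×10^-5 K/W
  R_mineral wool = (1/1.27 − 1/1.59)/(4πk) = 0.1585/(4π·0.0469) = 0.2689 K/W
  R_vermiculite board = (1/1.59 − 1/1.81)/(4πk) = 0.07644/(4π·0.0700) = 0.08690 K/W
ΣR = 5.478×10^-5 + 0.2689 + 0.08690 = 0.3559 K/W
Q = ΔT/ΣR = (674 K − 295.7 K)/0.3559 = 1060 W

Q = 1060 W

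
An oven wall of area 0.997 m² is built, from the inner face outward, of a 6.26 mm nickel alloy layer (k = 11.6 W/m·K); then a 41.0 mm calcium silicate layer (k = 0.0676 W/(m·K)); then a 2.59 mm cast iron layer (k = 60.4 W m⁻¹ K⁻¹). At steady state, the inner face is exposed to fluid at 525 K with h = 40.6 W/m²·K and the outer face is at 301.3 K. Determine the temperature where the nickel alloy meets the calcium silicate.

Series thermal resistances, inner to outer:
  R_conv,in = 1/(hA) = 1/(40.6·0.997) = 0.02470 K/W
  R_nickel alloy = L/(kA) = 0.00626/(11.6·0.997) = 5.413×10^-4 K/W
  R_calcium silicate = L/(kA) = 0.0410/(0.0676·0.997) = 0.6083 K/W
  R_cast iron = L/(kA) = 0.00259/(60.4·0.997) = 4.301×10^-5 K/W
ΣR = 0.02470 + 5.413×10^-4 + 0.6083 + 4.301×10^-5 = 0.6336 K/W
Q = ΔT/ΣR = (525 K − 301.3 K)/0.6336 = 353.1 W
From the inner boundary to the nickel alloy/calcium silicate interface, ΣR_partial = 0.02524 K/W.
T_interface = T_in − Q·ΣR_partial = 525 K − (353.1)(0.02524) = 516 K

T = 516 K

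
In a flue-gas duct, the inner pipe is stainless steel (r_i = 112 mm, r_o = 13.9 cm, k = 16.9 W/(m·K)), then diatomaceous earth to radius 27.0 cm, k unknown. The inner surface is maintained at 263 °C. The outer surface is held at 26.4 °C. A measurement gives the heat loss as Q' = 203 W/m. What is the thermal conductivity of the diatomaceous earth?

ΣR = ΔT/Q' = |263 − 26.4|/203 = 1.166 m·K/W
Known resistances:
  R'_stainless steel = ln(0.139/0.112)/(2πk) = 0.2160/(2π·16.9) = 0.002034 m·K/W
R_diatomaceous earth = ΣR − ΣR_known = 1.166 − 0.002034 = 1.164 m·K/W
ln(r₂/r₁)/(2πk) = 1.164 ⇒ k = 0.6639/(2π·1.164) = 0.0908 W/m·K

k = 0.0908 W/m·K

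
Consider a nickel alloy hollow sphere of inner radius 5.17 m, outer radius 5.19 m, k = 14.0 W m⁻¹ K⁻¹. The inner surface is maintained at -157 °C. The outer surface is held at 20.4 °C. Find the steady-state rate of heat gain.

Q = 4πk·ΔT/(1/r₁ − 1/r₂) = 4π × 14.0 × 177.4 / (1/5.17 − 1/5.19) = 4.19×10^7 W

Q = 41900 kW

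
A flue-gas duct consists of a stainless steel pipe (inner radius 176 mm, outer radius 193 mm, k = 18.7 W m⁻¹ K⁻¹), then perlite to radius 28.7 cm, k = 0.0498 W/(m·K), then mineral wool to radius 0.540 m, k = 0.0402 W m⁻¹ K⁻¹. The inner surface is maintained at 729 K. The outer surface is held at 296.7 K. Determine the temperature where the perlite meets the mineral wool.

T = 584 K

Treat each layer as a resistance in series:
  R'_stainless steel = ln(0.193/0.176)/(2πk) = 0.09221/(2π·18.7) = 7.848×10^-4 m·K/W
  R'_perlite = ln(0.287/0.193)/(2πk) = 0.3968/(2π·0.0498) = 1.268 m·K/W
  R'_mineral wool = ln(0.540/0.287)/(2πk) = 0.6321/(2π·0.0402) = 2.502 m·K/W
ΣR = 7.848×10^-4 + 1.268 + 2.502 = 3.771 m·K/W
Q' = ΔT/ΣR = (729 K − 296.7 K)/3.771 = 114.6 W/m
From the inner boundary to the perlite/mineral wool interface, ΣR_partial = 1.269 m·K/W.
T_interface = T_in − Q'·ΣR_partial = 729 K − (114.6)(1.269) = 584 K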